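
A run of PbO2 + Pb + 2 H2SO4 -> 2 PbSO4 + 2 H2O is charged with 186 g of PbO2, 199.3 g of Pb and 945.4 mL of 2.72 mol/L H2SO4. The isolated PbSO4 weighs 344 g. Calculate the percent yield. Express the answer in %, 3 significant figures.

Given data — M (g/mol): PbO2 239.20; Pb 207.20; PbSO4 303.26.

n(PbO2) = 186.0 / 239.20 = 0.7776 mol
n(Pb) = 199.3 / 207.20 = 0.9619 mol
n(H2SO4) = 2.72 × 945.4/1000 = 2.571 mol
n/ν → PbO2: 0.7776, Pb: 0.9619, H2SO4: 1.286; PbO2 is limiting.
theoretical n(PbSO4) = (2/1) × 0.7776 = 1.555 mol → 471.6 g
% yield = 344 / 471.6 × 100 = 72.94 %

72.9 %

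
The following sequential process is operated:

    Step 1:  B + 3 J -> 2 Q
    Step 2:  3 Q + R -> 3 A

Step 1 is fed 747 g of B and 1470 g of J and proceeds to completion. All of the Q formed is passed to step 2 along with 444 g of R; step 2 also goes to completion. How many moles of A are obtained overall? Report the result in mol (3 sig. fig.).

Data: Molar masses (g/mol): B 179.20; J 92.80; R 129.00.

Step 1:
n(B) = 747.0 / 179.20 = 4.169 mol
n(J) = 1470 / 92.80 = 15.84 mol
n/ν → B: 4.169, J: 5.280; B is limiting.
n(Q) produced = (2/1) × 4.169 = 8.338 mol
Step 2:
n(Q) available = 8.338 mol
n(R) = 444.0 / 129.00 = 3.442 mol
n/ν → Q: 2.779, R: 3.442; Q is limiting.
n(A) = (3/3) × 8.338 = 8.338 mol

8.34 mol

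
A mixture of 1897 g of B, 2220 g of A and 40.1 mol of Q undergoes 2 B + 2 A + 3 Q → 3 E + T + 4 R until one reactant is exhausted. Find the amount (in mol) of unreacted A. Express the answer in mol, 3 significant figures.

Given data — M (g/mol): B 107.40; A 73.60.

n(B) = 1897 / 107.40 = 17.66 mol
n(A) = 2220 / 73.60 = 30.16 mol
n(Q) = 40.10 mol
n/ν for B = 17.66/2 = 8.830
n/ν for A = 30.16/2 = 15.08
n/ν for Q = 40.10/3 = 13.37
Smallest n/ν is B → limiting reagent.
A consumed = (2/2) × 17.66 = 17.66 mol
A remaining = 30.16 − 17.66 = 12.50 mol

12.5 mol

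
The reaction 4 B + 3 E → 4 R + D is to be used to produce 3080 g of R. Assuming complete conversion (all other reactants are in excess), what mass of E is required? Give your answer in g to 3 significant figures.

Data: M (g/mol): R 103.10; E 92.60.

2070 g

n(R) = 3080 / 103.10 = 29.87 mol
n(E) = (3/4) × 29.87 = 22.40 mol
mass = 22.40 × 92.60 = 2074 g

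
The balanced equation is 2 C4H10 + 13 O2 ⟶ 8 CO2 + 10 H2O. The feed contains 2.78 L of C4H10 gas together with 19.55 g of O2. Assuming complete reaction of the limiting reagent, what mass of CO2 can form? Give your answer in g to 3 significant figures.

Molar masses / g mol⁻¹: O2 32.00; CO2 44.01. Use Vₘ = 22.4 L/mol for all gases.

16.5 g

n(C4H10) = 2.780 / 22.4 = 0.1241 mol
n(O2) = 19.55 / 32.00 = 0.6109 mol
n/ν for C4H10 = 0.1241/2 = 0.06205
n/ν for O2 = 0.6109/13 = 0.04699
Smallest n/ν is O2 → limiting reagent.
n(CO2) = (8/13) × 0.6109 = 0.3759 mol
mass = 0.3759 × 44.01 = 16.54 g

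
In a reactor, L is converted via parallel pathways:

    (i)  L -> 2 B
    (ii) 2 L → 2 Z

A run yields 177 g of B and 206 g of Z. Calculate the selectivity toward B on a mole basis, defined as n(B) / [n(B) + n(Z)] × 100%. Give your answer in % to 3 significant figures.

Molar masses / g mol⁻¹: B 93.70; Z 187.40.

63.2 %

n(B) = 177 / 93.70 = 1.889 mol
n(Z) = 206 / 187.40 = 1.099 mol
selectivity = 1.889/(1.889+1.099) × 100 = 63.22 %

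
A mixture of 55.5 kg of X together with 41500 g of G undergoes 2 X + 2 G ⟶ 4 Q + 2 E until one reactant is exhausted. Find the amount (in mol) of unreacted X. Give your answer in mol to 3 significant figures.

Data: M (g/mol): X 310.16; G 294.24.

37.9 mol

n(X) = 55.50×1000 / 310.16 = 178.9 mol
n(G) = 41500 / 294.24 = 141.0 mol
n/ν for X = 178.9/2 = 89.45
n/ν for G = 141.0/2 = 70.50
Smallest n/ν is G → limiting reagent.
X consumed = (2/2) × 141.0 = 141.0 mol
X remaining = 178.9 − 141.0 = 37.90 mol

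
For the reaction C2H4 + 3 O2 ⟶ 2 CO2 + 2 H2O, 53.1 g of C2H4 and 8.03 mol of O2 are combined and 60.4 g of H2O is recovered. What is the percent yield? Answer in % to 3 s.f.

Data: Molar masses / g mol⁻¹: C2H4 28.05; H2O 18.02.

n(C2H4) = 53.10 / 28.05 = 1.893 mol
n(O2) = 8.030 mol
n/ν for C2H4 = 1.893/1 = 1.893
n/ν for O2 = 8.030/3 = 2.677
Smallest n/ν is C2H4 → limiting reagent.
theoretical n(H2O) = (2/1) × 1.893 = 3.786 mol → 68.22 g
% yield = 60.4 / 68.22 × 100 = 88.54 %

88.5 %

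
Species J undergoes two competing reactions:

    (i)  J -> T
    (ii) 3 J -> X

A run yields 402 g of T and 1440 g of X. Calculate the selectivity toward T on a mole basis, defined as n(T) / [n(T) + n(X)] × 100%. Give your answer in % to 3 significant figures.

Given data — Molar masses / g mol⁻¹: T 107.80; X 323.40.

n(T) = 402 / 107.80 = 3.729 mol
n(X) = 1440 / 323.40 = 4.453 mol
selectivity = 3.729/(3.729+4.453) × 100 = 45.58 %

45.6 %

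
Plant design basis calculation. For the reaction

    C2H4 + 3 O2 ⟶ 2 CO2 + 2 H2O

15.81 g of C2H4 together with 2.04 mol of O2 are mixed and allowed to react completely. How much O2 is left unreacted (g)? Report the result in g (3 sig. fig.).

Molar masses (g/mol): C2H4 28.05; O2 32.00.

11.2 g

n(C2H4) = 15.81 / 28.05 = 0.5636 mol
n(O2) = 2.040 mol
n/ν → C2H4: 0.5636, O2: 0.6800; C2H4 is limiting.
O2 consumed = (3/1) × 0.5636 = 1.691 mol
O2 remaining = 2.040 − 1.691 = 0.3490 mol
mass = 0.3490 × 32.00 = 11.17 g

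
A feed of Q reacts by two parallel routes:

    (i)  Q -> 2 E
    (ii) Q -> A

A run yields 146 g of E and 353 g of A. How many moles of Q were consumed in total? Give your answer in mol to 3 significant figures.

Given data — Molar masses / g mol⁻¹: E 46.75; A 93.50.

5.34 mol

n(E) = 146 / 46.75 = 3.123 mol
n(A) = 353 / 93.50 = 3.775 mol
n(Q) via (i) = (1/2)×3.123 = 1.562 mol
n(Q) via (ii) = (1/1)×3.775 = 3.775 mol
total n(Q) = 1.562 + 3.775 = 5.337 mol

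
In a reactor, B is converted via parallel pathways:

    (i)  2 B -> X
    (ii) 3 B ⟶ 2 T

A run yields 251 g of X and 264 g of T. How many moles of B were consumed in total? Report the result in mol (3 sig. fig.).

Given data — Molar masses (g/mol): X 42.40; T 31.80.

24.3 mol

n(X) = 251 / 42.40 = 5.920 mol
n(T) = 264 / 31.80 = 8.302 mol
n(B) via (i) = (2/1)×5.920 = 11.84 mol
n(B) via (ii) = (3/2)×8.302 = 12.45 mol
total n(B) = 11.84 + 12.45 = 24.29 mol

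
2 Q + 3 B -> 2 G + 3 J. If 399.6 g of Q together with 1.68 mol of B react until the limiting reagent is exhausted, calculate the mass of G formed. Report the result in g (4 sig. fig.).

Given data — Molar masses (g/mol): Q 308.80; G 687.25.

769.7 g

n(Q) = 399.6 / 308.80 = 1.294 mol
n(B) = 1.680 mol
n/ν for Q = 1.294/2 = 0.6470
n/ν for B = 1.680/3 = 0.5600
Smallest n/ν is B → limiting reagent.
n(G) = (2/3) × 1.680 = 1.120 mol
mass = 1.120 × 687.25 = 769.7 g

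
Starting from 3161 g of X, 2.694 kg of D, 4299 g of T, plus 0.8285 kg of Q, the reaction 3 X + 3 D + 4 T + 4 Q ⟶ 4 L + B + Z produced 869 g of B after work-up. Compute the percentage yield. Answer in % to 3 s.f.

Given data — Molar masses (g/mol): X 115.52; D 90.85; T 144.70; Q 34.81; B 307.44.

n(X) = 3161 / 115.52 = 27.36 mol
n(D) = 2.694×1000 / 90.85 = 29.65 mol
n(T) = 4299 / 144.70 = 29.71 mol
n(Q) = 0.8285×1000 / 34.81 = 23.80 mol
n/ν → X: 9.120, D: 9.883, T: 7.428, Q: 5.950; Q is limiting.
theoretical n(B) = (1/4) × 23.80 = 5.950 mol → 1829 g
% yield = 869 / 1829 × 100 = 47.51 %

47.5 %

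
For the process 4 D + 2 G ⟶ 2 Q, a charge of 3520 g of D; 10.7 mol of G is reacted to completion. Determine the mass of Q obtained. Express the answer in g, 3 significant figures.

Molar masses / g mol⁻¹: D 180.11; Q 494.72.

4830 g

n(D) = 3520 / 180.11 = 19.54 mol
n(G) = 10.70 mol
n/ν for D = 19.54/4 = 4.885
n/ν for G = 10.70/2 = 5.350
Smallest n/ν is D → limiting reagent.
n(Q) = (2/4) × 19.54 = 9.770 mol
mass = 9.770 × 494.72 = 4833 g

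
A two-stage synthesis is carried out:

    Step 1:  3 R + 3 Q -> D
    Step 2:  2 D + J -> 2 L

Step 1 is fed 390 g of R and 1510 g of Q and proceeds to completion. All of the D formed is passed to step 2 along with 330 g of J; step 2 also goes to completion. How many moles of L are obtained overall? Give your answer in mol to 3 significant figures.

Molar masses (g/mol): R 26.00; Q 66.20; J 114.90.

5.00 mol

Step 1:
n(R) = 390.0 / 26.00 = 15.00 mol
n(Q) = 1510 / 66.20 = 22.81 mol
n/ν for R = 15.00/3 = 5.000
n/ν for Q = 22.81/3 = 7.603
Smallest n/ν is R → limiting reagent.
n(D) produced = (1/3) × 15.00 = 5.000 mol
Step 2:
n(D) available = 5.000 mol
n(J) = 330.0 / 114.90 = 2.872 mol
n/ν for D = 5.000/2 = 2.500
n/ν for J = 2.872/1 = 2.872
Smallest n/ν is D → limiting reagent.
n(L) = (2/2) × 5.000 = 5.000 mol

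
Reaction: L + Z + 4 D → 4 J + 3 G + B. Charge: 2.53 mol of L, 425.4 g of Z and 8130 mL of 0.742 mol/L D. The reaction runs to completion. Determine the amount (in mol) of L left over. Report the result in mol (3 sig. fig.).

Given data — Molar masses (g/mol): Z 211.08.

1.02 mol

n(L) = 2.530 mol
n(Z) = 425.4 / 211.08 = 2.015 mol
n(D) = 0.742 × 8130/1000 = 6.032 mol
n/ν → L: 2.530, Z: 2.015, D: 1.508; D is limiting.
L consumed = (1/4) × 6.032 = 1.508 mol
L remaining = 2.530 − 1.508 = 1.022 mol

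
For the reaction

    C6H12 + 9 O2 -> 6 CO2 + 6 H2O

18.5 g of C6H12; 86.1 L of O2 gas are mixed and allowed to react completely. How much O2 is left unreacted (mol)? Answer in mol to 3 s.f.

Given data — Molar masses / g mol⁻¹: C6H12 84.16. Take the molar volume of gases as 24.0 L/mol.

n(C6H12) = 18.50 / 84.16 = 0.2198 mol
n(O2) = 86.10 / 24.0 = 3.588 mol
n/ν → C6H12: 0.2198, O2: 0.3987; C6H12 is limiting.
O2 consumed = (9/1) × 0.2198 = 1.978 mol
O2 remaining = 3.588 − 1.978 = 1.610 mol

1.61 mol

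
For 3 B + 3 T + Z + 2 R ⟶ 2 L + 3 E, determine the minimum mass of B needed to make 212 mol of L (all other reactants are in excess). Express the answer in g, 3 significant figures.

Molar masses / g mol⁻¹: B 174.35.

55400 g

n(L) = 212.0 mol
n(B) = (3/2) × 212.0 = 318.0 mol
mass = 318.0 × 174.35 = 55440 g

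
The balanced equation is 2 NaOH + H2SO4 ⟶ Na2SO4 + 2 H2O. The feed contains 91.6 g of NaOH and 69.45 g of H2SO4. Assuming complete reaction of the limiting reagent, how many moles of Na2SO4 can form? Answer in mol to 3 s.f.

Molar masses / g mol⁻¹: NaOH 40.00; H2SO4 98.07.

n(NaOH) = 91.60 / 40.00 = 2.290 mol
n(H2SO4) = 69.45 / 98.07 = 0.7082 mol
n/ν for NaOH = 2.290/2 = 1.145
n/ν for H2SO4 = 0.7082/1 = 0.7082
Smallest n/ν is H2SO4 → limiting reagent.
n(Na2SO4) = (1/1) × 0.7082 = 0.7082 mol

0.708 mol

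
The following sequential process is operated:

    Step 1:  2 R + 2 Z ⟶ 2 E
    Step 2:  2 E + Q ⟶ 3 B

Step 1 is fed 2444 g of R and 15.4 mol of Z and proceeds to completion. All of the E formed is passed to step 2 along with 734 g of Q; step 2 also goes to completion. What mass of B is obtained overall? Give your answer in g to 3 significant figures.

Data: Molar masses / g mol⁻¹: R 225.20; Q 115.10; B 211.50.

3440 g

Step 1:
n(R) = 2444 / 225.20 = 10.85 mol
n(Z) = 15.40 mol
n/ν for R = 10.85/2 = 5.425
n/ν for Z = 15.40/2 = 7.700
Smallest n/ν is R → limiting reagent.
n(E) produced = (2/2) × 10.85 = 10.85 mol
Step 2:
n(E) available = 10.85 mol
n(Q) = 734.0 / 115.10 = 6.377 mol
n/ν for E = 10.85/2 = 5.425
n/ν for Q = 6.377/1 = 6.377
Smallest n/ν is E → limiting reagent.
n(B) = (3/2) × 10.85 = 16.28 mol
mass = 16.28 × 211.50 = 3443 g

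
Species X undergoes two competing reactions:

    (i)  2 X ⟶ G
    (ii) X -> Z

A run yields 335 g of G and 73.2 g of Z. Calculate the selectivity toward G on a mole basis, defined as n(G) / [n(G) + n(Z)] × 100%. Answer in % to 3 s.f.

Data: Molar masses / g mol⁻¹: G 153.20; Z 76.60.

n(G) = 335 / 153.20 = 2.187 mol
n(Z) = 73.2 / 76.60 = 0.9556 mol
selectivity = 2.187/(2.187+0.9556) × 100 = 69.59 %

69.6 %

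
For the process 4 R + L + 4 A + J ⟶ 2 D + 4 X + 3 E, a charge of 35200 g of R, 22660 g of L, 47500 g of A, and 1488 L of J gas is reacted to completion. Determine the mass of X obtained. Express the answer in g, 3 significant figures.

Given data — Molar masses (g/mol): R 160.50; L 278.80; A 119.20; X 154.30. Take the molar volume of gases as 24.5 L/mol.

33800 g

n(R) = 35200 / 160.50 = 219.3 mol
n(L) = 22660 / 278.80 = 81.28 mol
n(A) = 47500 / 119.20 = 398.5 mol
n(J) = 1488 / 24.5 = 60.73 mol
n/ν → R: 54.83, L: 81.28, A: 99.63, J: 60.73; R is limiting.
n(X) = (4/4) × 219.3 = 219.3 mol
mass = 219.3 × 154.30 = 33840 g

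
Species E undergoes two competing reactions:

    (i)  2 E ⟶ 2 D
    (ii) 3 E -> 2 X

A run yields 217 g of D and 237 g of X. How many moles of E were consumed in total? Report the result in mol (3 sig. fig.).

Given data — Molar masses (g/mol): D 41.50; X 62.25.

n(D) = 217 / 41.50 = 5.229 mol
n(X) = 237 / 62.25 = 3.807 mol
n(E) via (i) = (2/2)×5.229 = 5.229 mol
n(E) via (ii) = (3/2)×3.807 = 5.711 mol
total n(E) = 5.229 + 5.711 = 10.94 mol

10.9 mol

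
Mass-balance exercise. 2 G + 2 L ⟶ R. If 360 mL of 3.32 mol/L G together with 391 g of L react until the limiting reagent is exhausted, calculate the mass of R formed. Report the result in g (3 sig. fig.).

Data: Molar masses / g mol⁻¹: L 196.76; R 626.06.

374 g

n(G) = 3.32 × 360.0/1000 = 1.195 mol
n(L) = 391.0 / 196.76 = 1.987 mol
n/ν for G = 1.195/2 = 0.5975
n/ν for L = 1.987/2 = 0.9935
Smallest n/ν is G → limiting reagent.
n(R) = (1/2) × 1.195 = 0.5975 mol
mass = 0.5975 × 626.06 = 374.1 g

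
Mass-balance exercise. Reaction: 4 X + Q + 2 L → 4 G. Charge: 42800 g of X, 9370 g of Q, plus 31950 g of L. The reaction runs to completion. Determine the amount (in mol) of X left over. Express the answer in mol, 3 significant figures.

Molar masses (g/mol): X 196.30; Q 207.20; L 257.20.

n(X) = 42800 / 196.30 = 218.0 mol
n(Q) = 9370 / 207.20 = 45.22 mol
n(L) = 31950 / 257.20 = 124.2 mol
n/ν for X = 218.0/4 = 54.50
n/ν for Q = 45.22/1 = 45.22
n/ν for L = 124.2/2 = 62.10
Smallest n/ν is Q → limiting reagent.
X consumed = (4/1) × 45.22 = 180.9 mol
X remaining = 218.0 − 180.9 = 37.10 mol

37.1 mol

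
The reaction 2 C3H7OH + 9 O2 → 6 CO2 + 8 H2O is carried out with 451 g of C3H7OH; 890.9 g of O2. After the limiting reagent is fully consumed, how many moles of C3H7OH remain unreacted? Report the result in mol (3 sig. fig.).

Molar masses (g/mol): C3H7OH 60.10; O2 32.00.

1.32 mol

n(C3H7OH) = 451.0 / 60.10 = 7.504 mol
n(O2) = 890.9 / 32.00 = 27.84 mol
n/ν → C3H7OH: 3.752, O2: 3.093; O2 is limiting.
C3H7OH consumed = (2/9) × 27.84 = 6.187 mol
C3H7OH remaining = 7.504 − 6.187 = 1.317 mol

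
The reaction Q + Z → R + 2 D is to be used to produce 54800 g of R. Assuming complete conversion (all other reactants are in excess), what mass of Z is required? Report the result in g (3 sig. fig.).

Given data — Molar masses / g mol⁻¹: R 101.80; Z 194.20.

105000 g

n(R) = 54800 / 101.80 = 538.3 mol
n(Z) = (1/1) × 538.3 = 538.3 mol
mass = 538.3 × 194.20 = 104500 g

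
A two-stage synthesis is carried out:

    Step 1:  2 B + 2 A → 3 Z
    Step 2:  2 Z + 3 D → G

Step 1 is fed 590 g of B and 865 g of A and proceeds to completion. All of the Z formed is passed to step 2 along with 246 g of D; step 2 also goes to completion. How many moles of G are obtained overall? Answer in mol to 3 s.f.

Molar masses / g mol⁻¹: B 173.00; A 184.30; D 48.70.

Step 1:
n(B) = 590.0 / 173.00 = 3.410 mol
n(A) = 865.0 / 184.30 = 4.693 mol
n/ν for B = 3.410/2 = 1.705
n/ν for A = 4.693/2 = 2.347
Smallest n/ν is B → limiting reagent.
n(Z) produced = (3/2) × 3.410 = 5.115 mol
Step 2:
n(Z) available = 5.115 mol
n(D) = 246.0 / 48.70 = 5.051 mol
n/ν for Z = 5.115/2 = 2.558
n/ν for D = 5.051/3 = 1.684
Smallest n/ν is D → limiting reagent.
n(G) = (1/3) × 5.051 = 1.684 mol

1.68 mol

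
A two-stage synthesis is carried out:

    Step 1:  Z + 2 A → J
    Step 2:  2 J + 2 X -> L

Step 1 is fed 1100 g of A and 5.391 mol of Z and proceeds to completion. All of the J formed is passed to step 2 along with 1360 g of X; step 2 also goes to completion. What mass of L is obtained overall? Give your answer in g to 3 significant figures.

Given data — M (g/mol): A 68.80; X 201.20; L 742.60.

2000 g

Step 1:
n(A) = 1100 / 68.80 = 15.99 mol
n(Z) = 5.391 mol
n/ν for A = 15.99/2 = 7.995
n/ν for Z = 5.391/1 = 5.391
Smallest n/ν is Z → limiting reagent.
n(J) produced = (1/1) × 5.391 = 5.391 mol
Step 2:
n(J) available = 5.391 mol
n(X) = 1360 / 201.20 = 6.759 mol
n/ν for J = 5.391/2 = 2.696
n/ν for X = 6.759/2 = 3.380
Smallest n/ν is J → limiting reagent.
n(L) = (1/2) × 5.391 = 2.696 mol
mass = 2.696 × 742.60 = 2002 g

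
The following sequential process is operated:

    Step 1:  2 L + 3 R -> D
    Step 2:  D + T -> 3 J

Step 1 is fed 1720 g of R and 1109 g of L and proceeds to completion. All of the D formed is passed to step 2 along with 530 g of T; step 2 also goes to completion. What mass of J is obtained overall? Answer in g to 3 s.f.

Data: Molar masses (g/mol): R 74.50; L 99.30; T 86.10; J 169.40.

Step 1:
n(R) = 1720 / 74.50 = 23.09 mol
n(L) = 1109 / 99.30 = 11.17 mol
n/ν for R = 23.09/3 = 7.697
n/ν for L = 11.17/2 = 5.585
Smallest n/ν is L → limiting reagent.
n(D) produced = (1/2) × 11.17 = 5.585 mol
Step 2:
n(D) available = 5.585 mol
n(T) = 530.0 / 86.10 = 6.156 mol
n/ν for D = 5.585/1 = 5.585
n/ν for T = 6.156/1 = 6.156
Smallest n/ν is D → limiting reagent.
n(J) = (3/1) × 5.585 = 16.76 mol
mass = 16.76 × 169.40 = 2839 g

2840 g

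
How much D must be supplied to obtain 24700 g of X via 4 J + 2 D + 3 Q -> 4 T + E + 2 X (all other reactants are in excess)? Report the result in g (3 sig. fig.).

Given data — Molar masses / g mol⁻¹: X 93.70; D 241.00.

63500 g

n(X) = 24700 / 93.70 = 263.6 mol
n(D) = (2/2) × 263.6 = 263.6 mol
mass = 263.6 × 241.00 = 63530 g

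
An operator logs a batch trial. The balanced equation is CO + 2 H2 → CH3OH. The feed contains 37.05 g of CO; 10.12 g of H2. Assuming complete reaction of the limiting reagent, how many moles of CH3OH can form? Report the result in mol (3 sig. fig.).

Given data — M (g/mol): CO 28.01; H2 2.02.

n(CO) = 37.05 / 28.01 = 1.323 mol
n(H2) = 10.12 / 2.02 = 5.010 mol
n/ν → CO: 1.323, H2: 2.505; CO is limiting.
n(CH3OH) = (1/1) × 1.323 = 1.323 mol

1.32 mol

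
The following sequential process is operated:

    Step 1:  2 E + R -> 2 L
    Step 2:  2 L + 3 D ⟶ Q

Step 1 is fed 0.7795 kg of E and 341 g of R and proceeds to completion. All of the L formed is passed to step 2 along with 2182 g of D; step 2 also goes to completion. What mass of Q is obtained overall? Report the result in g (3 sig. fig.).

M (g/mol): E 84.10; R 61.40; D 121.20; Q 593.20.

2750 g

Step 1:
n(E) = 0.7795×1000 / 84.10 = 9.269 mol
n(R) = 341.0 / 61.40 = 5.554 mol
n/ν for E = 9.269/2 = 4.635
n/ν for R = 5.554/1 = 5.554
Smallest n/ν is E → limiting reagent.
n(L) produced = (2/2) × 9.269 = 9.269 mol
Step 2:
n(L) available = 9.269 mol
n(D) = 2182 / 121.20 = 18.00 mol
n/ν for L = 9.269/2 = 4.635
n/ν for D = 18.00/3 = 6.000
Smallest n/ν is L → limiting reagent.
n(Q) = (1/2) × 9.269 = 4.635 mol
mass = 4.635 × 593.20 = 2749 g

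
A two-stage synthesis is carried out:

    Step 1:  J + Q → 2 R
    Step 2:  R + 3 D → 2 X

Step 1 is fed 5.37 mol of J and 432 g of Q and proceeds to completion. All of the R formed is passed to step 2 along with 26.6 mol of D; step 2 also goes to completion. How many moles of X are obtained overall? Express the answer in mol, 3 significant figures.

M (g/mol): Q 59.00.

17.7 mol

Step 1:
n(J) = 5.370 mol
n(Q) = 432.0 / 59.00 = 7.322 mol
n/ν for J = 5.370/1 = 5.370
n/ν for Q = 7.322/1 = 7.322
Smallest n/ν is J → limiting reagent.
n(R) produced = (2/1) × 5.370 = 10.74 mol
Step 2:
n(R) available = 10.74 mol
n(D) = 26.60 mol
n/ν for R = 10.74/1 = 10.74
n/ν for D = 26.60/3 = 8.867
Smallest n/ν is D → limiting reagent.
n(X) = (2/3) × 26.60 = 17.73 mol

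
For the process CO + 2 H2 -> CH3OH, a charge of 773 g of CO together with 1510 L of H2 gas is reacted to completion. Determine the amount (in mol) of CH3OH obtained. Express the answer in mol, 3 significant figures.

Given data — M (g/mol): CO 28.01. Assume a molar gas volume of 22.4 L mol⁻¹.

27.6 mol

n(CO) = 773.0 / 28.01 = 27.60 mol
n(H2) = 1510 / 22.4 = 67.41 mol
n/ν → CO: 27.60, H2: 33.71; CO is limiting.
n(CH3OH) = (1/1) × 27.60 = 27.60 mol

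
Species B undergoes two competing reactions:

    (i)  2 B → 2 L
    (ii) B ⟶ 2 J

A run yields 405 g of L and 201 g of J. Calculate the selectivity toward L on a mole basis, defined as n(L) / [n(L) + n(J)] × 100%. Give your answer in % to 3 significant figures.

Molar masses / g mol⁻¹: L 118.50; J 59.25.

50.2 %

n(L) = 405 / 118.50 = 3.418 mol
n(J) = 201 / 59.25 = 3.392 mol
selectivity = 3.418/(3.418+3.392) × 100 = 50.19 %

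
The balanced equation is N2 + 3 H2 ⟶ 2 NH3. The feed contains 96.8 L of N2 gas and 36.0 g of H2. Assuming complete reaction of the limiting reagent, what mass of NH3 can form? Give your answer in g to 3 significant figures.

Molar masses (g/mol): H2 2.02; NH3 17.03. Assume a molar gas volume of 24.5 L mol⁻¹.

n(N2) = 96.80 / 24.5 = 3.951 mol
n(H2) = 36.00 / 2.02 = 17.82 mol
n/ν → N2: 3.951, H2: 5.940; N2 is limiting.
n(NH3) = (2/1) × 3.951 = 7.902 mol
mass = 7.902 × 17.03 = 134.6 g

135 g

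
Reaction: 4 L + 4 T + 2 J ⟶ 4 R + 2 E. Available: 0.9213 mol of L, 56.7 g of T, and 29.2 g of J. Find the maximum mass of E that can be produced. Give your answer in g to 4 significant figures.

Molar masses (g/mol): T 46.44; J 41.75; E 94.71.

n(L) = 0.9213 mol
n(T) = 56.70 / 46.44 = 1.221 mol
n(J) = 29.20 / 41.75 = 0.6994 mol
n/ν for L = 0.9213/4 = 0.2303
n/ν for T = 1.221/4 = 0.3053
n/ν for J = 0.6994/2 = 0.3497
Smallest n/ν is L → limiting reagent.
n(E) = (2/4) × 0.9213 = 0.4607 mol
mass = 0.4607 × 94.71 = 43.63 g

43.63 g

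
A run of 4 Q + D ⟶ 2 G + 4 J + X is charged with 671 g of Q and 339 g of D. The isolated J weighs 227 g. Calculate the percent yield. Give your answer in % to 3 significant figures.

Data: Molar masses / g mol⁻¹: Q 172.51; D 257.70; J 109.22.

n(Q) = 671.0 / 172.51 = 3.890 mol
n(D) = 339.0 / 257.70 = 1.315 mol
n/ν for Q = 3.890/4 = 0.9725
n/ν for D = 1.315/1 = 1.315
Smallest n/ν is Q → limiting reagent.
theoretical n(J) = (4/4) × 3.890 = 3.890 mol → 424.9 g
% yield = 227 / 424.9 × 100 = 53.42 %

53.4 %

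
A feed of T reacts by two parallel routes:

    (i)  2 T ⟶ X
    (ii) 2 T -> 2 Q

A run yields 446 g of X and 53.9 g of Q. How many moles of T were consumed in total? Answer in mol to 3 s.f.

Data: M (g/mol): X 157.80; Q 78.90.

6.34 mol

n(X) = 446 / 157.80 = 2.826 mol
n(Q) = 53.9 / 78.90 = 0.6831 mol
n(T) via (i) = (2/1)×2.826 = 5.652 mol
n(T) via (ii) = (2/2)×0.6831 = 0.6831 mol
total n(T) = 5.652 + 0.6831 = 6.335 mol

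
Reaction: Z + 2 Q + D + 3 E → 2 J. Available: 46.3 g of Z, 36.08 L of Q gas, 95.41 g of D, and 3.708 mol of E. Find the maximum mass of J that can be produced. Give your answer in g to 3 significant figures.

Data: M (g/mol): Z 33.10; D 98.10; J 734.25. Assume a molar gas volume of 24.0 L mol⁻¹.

n(Z) = 46.30 / 33.10 = 1.399 mol
n(Q) = 36.08 / 24.0 = 1.503 mol
n(D) = 95.41 / 98.10 = 0.9726 mol
n(E) = 3.708 mol
n/ν for Z = 1.399/1 = 1.399
n/ν for Q = 1.503/2 = 0.7515
n/ν for D = 0.9726/1 = 0.9726
n/ν for E = 3.708/3 = 1.236
Smallest n/ν is Q → limiting reagent.
n(J) = (2/2) × 1.503 = 1.503 mol
mass = 1.503 × 734.25 = 1104 g

1100 g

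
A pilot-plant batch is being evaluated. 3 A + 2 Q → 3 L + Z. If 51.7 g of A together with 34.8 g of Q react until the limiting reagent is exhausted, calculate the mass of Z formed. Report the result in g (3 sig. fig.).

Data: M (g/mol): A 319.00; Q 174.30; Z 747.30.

n(A) = 51.70 / 319.00 = 0.1621 mol
n(Q) = 34.80 / 174.30 = 0.1997 mol
n/ν → A: 0.05403, Q: 0.09985; A is limiting.
n(Z) = (1/3) × 0.1621 = 0.05403 mol
mass = 0.05403 × 747.30 = 40.38 g

40.4 g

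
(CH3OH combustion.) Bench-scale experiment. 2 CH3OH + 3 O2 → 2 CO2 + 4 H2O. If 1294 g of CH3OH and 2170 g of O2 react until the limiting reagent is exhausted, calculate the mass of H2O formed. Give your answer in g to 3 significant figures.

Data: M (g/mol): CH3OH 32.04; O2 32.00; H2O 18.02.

n(CH3OH) = 1294 / 32.04 = 40.39 mol
n(O2) = 2170 / 32.00 = 67.81 mol
n/ν → CH3OH: 20.20, O2: 22.60; CH3OH is limiting.
n(H2O) = (4/2) × 40.39 = 80.78 mol
mass = 80.78 × 18.02 = 1456 g

1460 g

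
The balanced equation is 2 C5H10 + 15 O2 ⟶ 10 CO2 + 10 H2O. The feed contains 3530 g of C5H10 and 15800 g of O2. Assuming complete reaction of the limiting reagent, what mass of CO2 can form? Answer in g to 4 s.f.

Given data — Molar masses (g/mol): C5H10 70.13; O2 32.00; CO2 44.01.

11080 g

n(C5H10) = 3530 / 70.13 = 50.34 mol
n(O2) = 15800 / 32.00 = 493.8 mol
n/ν for C5H10 = 50.34/2 = 25.17
n/ν for O2 = 493.8/15 = 32.92
Smallest n/ν is C5H10 → limiting reagent.
n(CO2) = (10/2) × 50.34 = 251.7 mol
mass = 251.7 × 44.01 = 11080 g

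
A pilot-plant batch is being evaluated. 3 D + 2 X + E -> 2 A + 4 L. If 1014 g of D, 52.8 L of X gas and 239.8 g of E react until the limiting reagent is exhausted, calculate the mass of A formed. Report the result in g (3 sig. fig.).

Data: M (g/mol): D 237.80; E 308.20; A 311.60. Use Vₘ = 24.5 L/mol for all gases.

n(D) = 1014 / 237.80 = 4.264 mol
n(X) = 52.80 / 24.5 = 2.155 mol
n(E) = 239.8 / 308.20 = 0.7781 mol
n/ν for D = 4.264/3 = 1.421
n/ν for X = 2.155/2 = 1.078
n/ν for E = 0.7781/1 = 0.7781
Smallest n/ν is E → limiting reagent.
n(A) = (2/1) × 0.7781 = 1.556 mol
mass = 1.556 × 311.60 = 484.8 g

485 g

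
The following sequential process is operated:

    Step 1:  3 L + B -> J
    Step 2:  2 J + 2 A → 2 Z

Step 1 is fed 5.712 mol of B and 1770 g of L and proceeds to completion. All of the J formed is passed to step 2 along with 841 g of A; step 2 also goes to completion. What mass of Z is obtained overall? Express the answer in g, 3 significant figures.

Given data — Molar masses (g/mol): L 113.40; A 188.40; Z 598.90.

2670 g

Step 1:
n(B) = 5.712 mol
n(L) = 1770 / 113.40 = 15.61 mol
n/ν for B = 5.712/1 = 5.712
n/ν for L = 15.61/3 = 5.203
Smallest n/ν is L → limiting reagent.
n(J) produced = (1/3) × 15.61 = 5.203 mol
Step 2:
n(J) available = 5.203 mol
n(A) = 841.0 / 188.40 = 4.464 mol
n/ν for J = 5.203/2 = 2.602
n/ν for A = 4.464/2 = 2.232
Smallest n/ν is A → limiting reagent.
n(Z) = (2/2) × 4.464 = 4.464 mol
mass = 4.464 × 598.90 = 2673 g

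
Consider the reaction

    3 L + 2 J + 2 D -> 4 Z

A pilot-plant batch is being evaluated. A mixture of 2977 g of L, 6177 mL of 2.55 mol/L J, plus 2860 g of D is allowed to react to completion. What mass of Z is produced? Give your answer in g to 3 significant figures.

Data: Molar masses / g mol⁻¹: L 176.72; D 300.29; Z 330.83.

6300 g

n(L) = 2977 / 176.72 = 16.85 mol
n(J) = 2.55 × 6177/1000 = 15.75 mol
n(D) = 2860 / 300.29 = 9.524 mol
n/ν → L: 5.617, J: 7.875, D: 4.762; D is limiting.
n(Z) = (4/2) × 9.524 = 19.05 mol
mass = 19.05 × 330.83 = 6302 g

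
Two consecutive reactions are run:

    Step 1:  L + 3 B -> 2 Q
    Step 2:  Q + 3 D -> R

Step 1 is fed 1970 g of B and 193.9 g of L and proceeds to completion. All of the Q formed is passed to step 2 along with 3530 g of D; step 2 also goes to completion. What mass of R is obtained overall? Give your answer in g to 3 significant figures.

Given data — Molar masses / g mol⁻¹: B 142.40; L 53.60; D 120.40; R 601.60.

4350 g

Step 1:
n(B) = 1970 / 142.40 = 13.83 mol
n(L) = 193.9 / 53.60 = 3.618 mol
n/ν for B = 13.83/3 = 4.610
n/ν for L = 3.618/1 = 3.618
Smallest n/ν is L → limiting reagent.
n(Q) produced = (2/1) × 3.618 = 7.236 mol
Step 2:
n(Q) available = 7.236 mol
n(D) = 3530 / 120.40 = 29.32 mol
n/ν for Q = 7.236/1 = 7.236
n/ν for D = 29.32/3 = 9.773
Smallest n/ν is Q → limiting reagent.
n(R) = (1/1) × 7.236 = 7.236 mol
mass = 7.236 × 601.60 = 4353 g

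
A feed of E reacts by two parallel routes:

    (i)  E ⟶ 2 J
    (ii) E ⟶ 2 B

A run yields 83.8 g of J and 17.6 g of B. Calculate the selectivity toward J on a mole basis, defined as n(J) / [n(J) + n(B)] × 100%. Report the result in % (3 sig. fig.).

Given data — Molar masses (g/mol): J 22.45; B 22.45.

82.6 %

n(J) = 83.8 / 22.45 = 3.733 mol
n(B) = 17.6 / 22.45 = 0.7840 mol
selectivity = 3.733/(3.733+0.7840) × 100 = 82.64 %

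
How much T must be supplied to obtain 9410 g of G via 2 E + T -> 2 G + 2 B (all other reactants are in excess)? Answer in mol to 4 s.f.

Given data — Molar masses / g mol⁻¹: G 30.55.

154.0 mol

n(G) = 9410 / 30.55 = 308.0 mol
n(T) = (1/2) × 308.0 = 154.0 mol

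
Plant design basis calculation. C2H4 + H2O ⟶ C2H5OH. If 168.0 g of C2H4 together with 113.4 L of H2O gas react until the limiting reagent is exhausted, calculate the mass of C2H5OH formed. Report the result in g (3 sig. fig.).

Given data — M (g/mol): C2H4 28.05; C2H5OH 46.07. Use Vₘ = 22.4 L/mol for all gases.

n(C2H4) = 168.0 / 28.05 = 5.989 mol
n(H2O) = 113.4 / 22.4 = 5.063 mol
n/ν for C2H4 = 5.989/1 = 5.989
n/ν for H2O = 5.063/1 = 5.063
Smallest n/ν is H2O → limiting reagent.
n(C2H5OH) = (1/1) × 5.063 = 5.063 mol
mass = 5.063 × 46.07 = 233.3 g

233 g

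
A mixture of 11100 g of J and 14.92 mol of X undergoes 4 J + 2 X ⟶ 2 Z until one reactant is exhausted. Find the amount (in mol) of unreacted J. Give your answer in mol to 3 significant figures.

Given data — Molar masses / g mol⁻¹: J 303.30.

6.76 mol

n(J) = 11100 / 303.30 = 36.60 mol
n(X) = 14.92 mol
n/ν for J = 36.60/4 = 9.150
n/ν for X = 14.92/2 = 7.460
Smallest n/ν is X → limiting reagent.
J consumed = (4/2) × 14.92 = 29.84 mol
J remaining = 36.60 − 29.84 = 6.760 mol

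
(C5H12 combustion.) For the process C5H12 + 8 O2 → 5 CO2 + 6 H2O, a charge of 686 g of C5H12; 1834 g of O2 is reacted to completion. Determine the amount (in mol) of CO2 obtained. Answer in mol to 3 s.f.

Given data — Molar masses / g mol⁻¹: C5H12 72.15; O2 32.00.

n(C5H12) = 686.0 / 72.15 = 9.508 mol
n(O2) = 1834 / 32.00 = 57.31 mol
n/ν → C5H12: 9.508, O2: 7.164; O2 is limiting.
n(CO2) = (5/8) × 57.31 = 35.82 mol

35.8 mol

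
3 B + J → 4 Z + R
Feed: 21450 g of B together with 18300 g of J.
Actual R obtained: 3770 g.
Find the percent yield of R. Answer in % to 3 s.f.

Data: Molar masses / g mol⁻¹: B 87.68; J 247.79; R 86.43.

59.1 %

n(B) = 21450 / 87.68 = 244.6 mol
n(J) = 18300 / 247.79 = 73.85 mol
n/ν for B = 244.6/3 = 81.53
n/ν for J = 73.85/1 = 73.85
Smallest n/ν is J → limiting reagent.
theoretical n(R) = (1/1) × 73.85 = 73.85 mol → 6383 g
% yield = 3770 / 6383 × 100 = 59.06 %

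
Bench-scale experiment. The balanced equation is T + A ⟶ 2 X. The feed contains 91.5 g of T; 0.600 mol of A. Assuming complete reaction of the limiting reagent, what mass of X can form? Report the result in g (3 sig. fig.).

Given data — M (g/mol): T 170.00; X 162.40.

175 g

n(T) = 91.50 / 170.00 = 0.5382 mol
n(A) = 0.6000 mol
n/ν for T = 0.5382/1 = 0.5382
n/ν for A = 0.6000/1 = 0.6000
Smallest n/ν is T → limiting reagent.
n(X) = (2/1) × 0.5382 = 1.076 mol
mass = 1.076 × 162.40 = 174.7 g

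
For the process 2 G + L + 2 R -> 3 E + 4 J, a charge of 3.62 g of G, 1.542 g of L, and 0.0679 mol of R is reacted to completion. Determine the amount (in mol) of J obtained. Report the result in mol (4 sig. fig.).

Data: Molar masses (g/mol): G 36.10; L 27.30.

n(G) = 3.620 / 36.10 = 0.1003 mol
n(L) = 1.542 / 27.30 = 0.05648 mol
n(R) = 0.06790 mol
n/ν for G = 0.1003/2 = 0.05015
n/ν for L = 0.05648/1 = 0.05648
n/ν for R = 0.06790/2 = 0.03395
Smallest n/ν is R → limiting reagent.
n(J) = (4/2) × 0.06790 = 0.1358 mol

0.1358 mol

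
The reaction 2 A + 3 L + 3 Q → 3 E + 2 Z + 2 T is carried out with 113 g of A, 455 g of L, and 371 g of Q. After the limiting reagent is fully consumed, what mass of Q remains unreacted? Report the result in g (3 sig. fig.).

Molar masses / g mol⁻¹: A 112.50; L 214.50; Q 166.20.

121 g

n(A) = 113.0 / 112.50 = 1.004 mol
n(L) = 455.0 / 214.50 = 2.121 mol
n(Q) = 371.0 / 166.20 = 2.232 mol
n/ν for A = 1.004/2 = 0.5020
n/ν for L = 2.121/3 = 0.7070
n/ν for Q = 2.232/3 = 0.7440
Smallest n/ν is A → limiting reagent.
Q consumed = (3/2) × 1.004 = 1.506 mol
Q remaining = 2.232 − 1.506 = 0.7260 mol
mass = 0.7260 × 166.20 = 120.7 g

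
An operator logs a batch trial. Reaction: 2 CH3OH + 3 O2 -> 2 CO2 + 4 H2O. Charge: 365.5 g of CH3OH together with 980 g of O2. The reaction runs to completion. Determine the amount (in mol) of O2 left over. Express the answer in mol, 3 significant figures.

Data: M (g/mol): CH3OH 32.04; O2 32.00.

13.5 mol

n(CH3OH) = 365.5 / 32.04 = 11.41 mol
n(O2) = 980.0 / 32.00 = 30.63 mol
n/ν → CH3OH: 5.705, O2: 10.21; CH3OH is limiting.
O2 consumed = (3/2) × 11.41 = 17.12 mol
O2 remaining = 30.63 − 17.12 = 13.51 mol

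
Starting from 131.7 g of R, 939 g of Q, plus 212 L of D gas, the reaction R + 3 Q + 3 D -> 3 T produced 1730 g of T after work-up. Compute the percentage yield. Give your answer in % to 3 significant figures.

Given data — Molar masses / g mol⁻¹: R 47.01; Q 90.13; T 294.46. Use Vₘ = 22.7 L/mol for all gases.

n(R) = 131.7 / 47.01 = 2.802 mol
n(Q) = 939.0 / 90.13 = 10.42 mol
n(D) = 212.0 / 22.7 = 9.339 mol
n/ν for R = 2.802/1 = 2.802
n/ν for Q = 10.42/3 = 3.473
n/ν for D = 9.339/3 = 3.113
Smallest n/ν is R → limiting reagent.
theoretical n(T) = (3/1) × 2.802 = 8.406 mol → 2475 g
% yield = 1730 / 2475 × 100 = 69.90 %

69.9 %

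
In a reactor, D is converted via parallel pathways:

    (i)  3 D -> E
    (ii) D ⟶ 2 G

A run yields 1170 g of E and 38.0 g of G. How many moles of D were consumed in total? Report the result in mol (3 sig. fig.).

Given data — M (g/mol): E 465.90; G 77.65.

n(E) = 1170 / 465.90 = 2.511 mol
n(G) = 38.0 / 77.65 = 0.4894 mol
n(D) via (i) = (3/1)×2.511 = 7.533 mol
n(D) via (ii) = (1/2)×0.4894 = 0.2447 mol
total n(D) = 7.533 + 0.2447 = 7.778 mol

7.78 mol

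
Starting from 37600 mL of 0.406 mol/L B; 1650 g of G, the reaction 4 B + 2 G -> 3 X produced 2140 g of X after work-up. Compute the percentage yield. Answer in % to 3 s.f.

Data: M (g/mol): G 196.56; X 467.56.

n(B) = 0.406 × 37600/1000 = 15.27 mol
n(G) = 1650 / 196.56 = 8.394 mol
n/ν for B = 15.27/4 = 3.818
n/ν for G = 8.394/2 = 4.197
Smallest n/ν is B → limiting reagent.
theoretical n(X) = (3/4) × 15.27 = 11.45 mol → 5354 g
% yield = 2140 / 5354 × 100 = 39.97 %

40.0 %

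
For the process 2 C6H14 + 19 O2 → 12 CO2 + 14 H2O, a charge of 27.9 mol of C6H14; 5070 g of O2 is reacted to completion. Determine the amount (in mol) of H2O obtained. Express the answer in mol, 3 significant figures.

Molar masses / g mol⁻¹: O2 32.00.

n(C6H14) = 27.90 mol
n(O2) = 5070 / 32.00 = 158.4 mol
n/ν → C6H14: 13.95, O2: 8.337; O2 is limiting.
n(H2O) = (14/19) × 158.4 = 116.7 mol

117 mol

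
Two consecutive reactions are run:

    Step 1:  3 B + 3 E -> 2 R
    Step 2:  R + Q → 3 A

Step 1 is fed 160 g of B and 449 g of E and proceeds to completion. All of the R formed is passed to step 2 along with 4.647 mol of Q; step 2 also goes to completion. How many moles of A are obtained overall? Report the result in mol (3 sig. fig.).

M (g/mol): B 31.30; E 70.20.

10.2 mol

Step 1:
n(B) = 160.0 / 31.30 = 5.112 mol
n(E) = 449.0 / 70.20 = 6.396 mol
n/ν → B: 1.704, E: 2.132; B is limiting.
n(R) produced = (2/3) × 5.112 = 3.408 mol
Step 2:
n(R) available = 3.408 mol
n(Q) = 4.647 mol
n/ν → R: 3.408, Q: 4.647; R is limiting.
n(A) = (3/1) × 3.408 = 10.22 mol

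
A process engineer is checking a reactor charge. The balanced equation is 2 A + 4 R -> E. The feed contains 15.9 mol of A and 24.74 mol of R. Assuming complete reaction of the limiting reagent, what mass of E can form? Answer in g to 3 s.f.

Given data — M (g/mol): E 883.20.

5460 g

n(A) = 15.90 mol
n(R) = 24.74 mol
n/ν → A: 7.950, R: 6.185; R is limiting.
n(E) = (1/4) × 24.74 = 6.185 mol
mass = 6.185 × 883.20 = 5463 g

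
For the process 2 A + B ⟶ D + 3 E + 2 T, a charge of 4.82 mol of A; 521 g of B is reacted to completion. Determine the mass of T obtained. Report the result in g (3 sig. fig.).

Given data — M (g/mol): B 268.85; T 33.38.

129 g

n(A) = 4.820 mol
n(B) = 521.0 / 268.85 = 1.938 mol
n/ν for A = 4.820/2 = 2.410
n/ν for B = 1.938/1 = 1.938
Smallest n/ν is B → limiting reagent.
n(T) = (2/1) × 1.938 = 3.876 mol
mass = 3.876 × 33.38 = 129.4 g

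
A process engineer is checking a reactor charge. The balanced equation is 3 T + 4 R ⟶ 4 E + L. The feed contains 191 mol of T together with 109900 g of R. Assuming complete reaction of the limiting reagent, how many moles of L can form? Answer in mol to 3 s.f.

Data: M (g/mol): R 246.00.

63.7 mol

n(T) = 191.0 mol
n(R) = 109900 / 246.00 = 446.7 mol
n/ν for T = 191.0/3 = 63.67
n/ν for R = 446.7/4 = 111.7
Smallest n/ν is T → limiting reagent.
n(L) = (1/3) × 191.0 = 63.67 mol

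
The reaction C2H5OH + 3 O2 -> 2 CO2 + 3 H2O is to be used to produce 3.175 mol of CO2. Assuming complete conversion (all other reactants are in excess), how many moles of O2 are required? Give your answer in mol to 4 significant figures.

4.763 mol

n(CO2) = 3.175 mol
n(O2) = (3/2) × 3.175 = 4.763 mol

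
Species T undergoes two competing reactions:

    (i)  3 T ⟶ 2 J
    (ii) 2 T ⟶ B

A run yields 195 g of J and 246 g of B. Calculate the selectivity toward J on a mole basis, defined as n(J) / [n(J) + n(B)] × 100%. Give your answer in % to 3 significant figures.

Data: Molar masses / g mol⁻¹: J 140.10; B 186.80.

n(J) = 195 / 140.10 = 1.392 mol
n(B) = 246 / 186.80 = 1.317 mol
selectivity = 1.392/(1.392+1.317) × 100 = 51.38 %

51.4 %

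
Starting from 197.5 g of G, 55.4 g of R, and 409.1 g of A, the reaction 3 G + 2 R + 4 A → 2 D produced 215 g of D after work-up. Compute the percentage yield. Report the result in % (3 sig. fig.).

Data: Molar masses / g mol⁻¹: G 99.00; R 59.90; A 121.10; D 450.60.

n(G) = 197.5 / 99.00 = 1.995 mol
n(R) = 55.40 / 59.90 = 0.9249 mol
n(A) = 409.1 / 121.10 = 3.378 mol
n/ν for G = 1.995/3 = 0.6650
n/ν for R = 0.9249/2 = 0.4625
n/ν for A = 3.378/4 = 0.8445
Smallest n/ν is R → limiting reagent.
theoretical n(D) = (2/2) × 0.9249 = 0.9249 mol → 416.8 g
% yield = 215 / 416.8 × 100 = 51.58 %

51.6 %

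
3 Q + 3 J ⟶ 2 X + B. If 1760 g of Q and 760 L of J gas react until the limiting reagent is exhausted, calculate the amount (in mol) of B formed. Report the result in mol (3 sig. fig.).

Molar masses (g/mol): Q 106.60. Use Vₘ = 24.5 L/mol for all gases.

5.50 mol

n(Q) = 1760 / 106.60 = 16.51 mol
n(J) = 760.0 / 24.5 = 31.02 mol
n/ν for Q = 16.51/3 = 5.503
n/ν for J = 31.02/3 = 10.34
Smallest n/ν is Q → limiting reagent.
n(B) = (1/3) × 16.51 = 5.503 mol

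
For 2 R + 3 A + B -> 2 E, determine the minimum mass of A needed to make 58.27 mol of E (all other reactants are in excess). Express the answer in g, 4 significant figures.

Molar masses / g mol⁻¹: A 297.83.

n(E) = 58.27 mol
n(A) = (3/2) × 58.27 = 87.41 mol
mass = 87.41 × 297.83 = 26030 g

26030 g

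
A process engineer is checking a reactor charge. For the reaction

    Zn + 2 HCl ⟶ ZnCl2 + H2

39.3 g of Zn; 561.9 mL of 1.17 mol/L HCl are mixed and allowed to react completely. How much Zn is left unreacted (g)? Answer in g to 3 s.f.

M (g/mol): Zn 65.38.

n(Zn) = 39.30 / 65.38 = 0.6011 mol
n(HCl) = 1.17 × 561.9/1000 = 0.6574 mol
n/ν for Zn = 0.6011/1 = 0.6011
n/ν for HCl = 0.6574/2 = 0.3287
Smallest n/ν is HCl → limiting reagent.
Zn consumed = (1/2) × 0.6574 = 0.3287 mol
Zn remaining = 0.6011 − 0.3287 = 0.2724 mol
mass = 0.2724 × 65.38 = 17.81 g

17.8 g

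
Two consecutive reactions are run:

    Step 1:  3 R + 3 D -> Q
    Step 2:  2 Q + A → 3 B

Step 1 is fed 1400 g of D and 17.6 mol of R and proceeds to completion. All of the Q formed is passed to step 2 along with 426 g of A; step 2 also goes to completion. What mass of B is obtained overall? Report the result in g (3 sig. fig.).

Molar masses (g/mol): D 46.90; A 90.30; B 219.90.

Step 1:
n(D) = 1400 / 46.90 = 29.85 mol
n(R) = 17.60 mol
n/ν for D = 29.85/3 = 9.950
n/ν for R = 17.60/3 = 5.867
Smallest n/ν is R → limiting reagent.
n(Q) produced = (1/3) × 17.60 = 5.867 mol
Step 2:
n(Q) available = 5.867 mol
n(A) = 426.0 / 90.30 = 4.718 mol
n/ν for Q = 5.867/2 = 2.934
n/ν for A = 4.718/1 = 4.718
Smallest n/ν is Q → limiting reagent.
n(B) = (3/2) × 5.867 = 8.801 mol
mass = 8.801 × 219.90 = 1935 g

1940 g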